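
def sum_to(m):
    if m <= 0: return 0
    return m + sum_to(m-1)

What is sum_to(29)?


sum_to(29)
= 29 + 28 + 27 + 26 + 25 + 24 + 23 + 22 + 21 + 20 + 19 + 18 + 17 + 16 + 15 + 14 + 13 + 12 + 11 + 10 + 9 + 8 + 7 + 6 + 5 + 4 + 3 + 2 + 1 + sum_to(0)
= 29 + 28 + 27 + 26 + 25 + 24 + 23 + 22 + 21 + 20 + 19 + 18 + 17 + 16 + 15 + 14 + 13 + 12 + 11 + 10 + 9 + 8 + 7 + 6 + 5 + 4 + 3 + 2 + 1 + 0
= 435

435


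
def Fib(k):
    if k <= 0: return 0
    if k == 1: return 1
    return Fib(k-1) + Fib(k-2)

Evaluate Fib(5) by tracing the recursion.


Computing Fib(5) bottom-up:
Fib(0) = 0
Fib(1) = 1
Fib(2) = Fib(1) + Fib(0) = 1 + 0 = 1
Fib(3) = Fib(2) + Fib(1) = 1 + 1 = 2
Fib(4) = Fib(3) + Fib(2) = 2 + 1 = 3
Fib(5) = Fib(4) + Fib(3) = 3 + 2 = 5

5


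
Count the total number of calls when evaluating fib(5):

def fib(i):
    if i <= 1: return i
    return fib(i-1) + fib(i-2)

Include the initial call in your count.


Let C(n) = total calls for fib(n)
C(0) = 1, C(1) = 1
C(2) = 1 + C(1) + C(0) = 1 + 1 + 1 = 3
C(3) = 1 + C(2) + C(1) = 1 + 3 + 1 = 5
C(4) = 1 + C(3) + C(2) = 1 + 5 + 3 = 9
C(5) = 1 + C(4) + C(3) = 1 + 9 + 5 = 15

15


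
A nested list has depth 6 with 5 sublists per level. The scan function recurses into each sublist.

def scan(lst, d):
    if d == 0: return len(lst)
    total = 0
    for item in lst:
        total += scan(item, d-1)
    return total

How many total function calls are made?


At depth 0 (root): 1 call
At depth 1: each of 1 parents calls scan on 5 children = 5 calls
At depth 2: each of 5 parents calls scan on 5 children = 25 calls
At depth 3: each of 25 parents calls scan on 5 children = 125 calls
At depth 4: each of 125 parents calls scan on 5 children = 625 calls
At depth 5: each of 625 parents calls scan on 5 children = 3125 calls
At depth 6: each of 3125 parents calls scan on 5 children = 15625 calls
Total: 1 + 5 + 25 + 125 + 625 + 3125 + 15625 = 19531

19531


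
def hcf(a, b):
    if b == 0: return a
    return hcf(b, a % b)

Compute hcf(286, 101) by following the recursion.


hcf(286, 101) = hcf(101, 84)
hcf(101, 84) = hcf(84, 17)
hcf(84, 17) = hcf(17, 16)
hcf(17, 16) = hcf(16, 1)
hcf(16, 1) = hcf(1, 0)
hcf(1, 0) = 1  (base case)

1


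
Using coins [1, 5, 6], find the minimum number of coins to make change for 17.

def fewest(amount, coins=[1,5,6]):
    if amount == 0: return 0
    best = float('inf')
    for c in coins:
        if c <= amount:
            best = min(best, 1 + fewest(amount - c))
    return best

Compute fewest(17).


Building up with DP:
fewest(0) = 0
fewest(1) = min(1+fewest(0)=1+0=1) = 1
fewest(2) = min(1+fewest(1)=1+1=2) = 2
fewest(3) = min(1+fewest(2)=1+2=3) = 3
fewest(4) = min(1+fewest(3)=1+3=4) = 4
fewest(5) = min(1+fewest(4)=1+4=5, 1+fewest(0)=1+0=1) = 1
fewest(6) = min(1+fewest(5)=1+1=2, 1+fewest(1)=1+1=2, 1+fewest(0)=1+0=1) = 1
fewest(7) = min(1+fewest(6)=1+1=2, 1+fewest(2)=1+2=3, 1+fewest(1)=1+1=2) = 2
fewest(8) = min(1+fewest(7)=1+2=3, 1+fewest(3)=1+3=4, 1+fewest(2)=1+2=3) = 3
fewest(9) = min(1+fewest(8)=1+3=4, 1+fewest(4)=1+4=5, 1+fewest(3)=1+3=4) = 4
fewest(10) = min(1+fewest(9)=1+4=5, 1+fewest(5)=1+1=2, 1+fewest(4)=1+4=5) = 2
fewest(11) = min(1+fewest(10)=1+2=3, 1+fewest(6)=1+1=2, 1+fewest(5)=1+1=2) = 2
fewest(12) = min(1+fewest(11)=1+2=3, 1+fewest(7)=1+2=3, 1+fewest(6)=1+1=2) = 2
fewest(13) = min(1+fewest(12)=1+2=3, 1+fewest(8)=1+3=4, 1+fewest(7)=1+2=3) = 3
fewest(14) = min(1+fewest(13)=1+3=4, 1+fewest(9)=1+4=5, 1+fewest(8)=1+3=4) = 4
fewest(15) = min(1+fewest(14)=1+4=5, 1+fewest(10)=1+2=3, 1+fewest(9)=1+4=5) = 3
fewest(16) = min(1+fewest(15)=1+3=4, 1+fewest(11)=1+2=3, 1+fewest(10)=1+2=3) = 3
fewest(17) = min(1+fewest(16)=1+3=4, 1+fewest(12)=1+2=3, 1+fewest(11)=1+2=3) = 3

3


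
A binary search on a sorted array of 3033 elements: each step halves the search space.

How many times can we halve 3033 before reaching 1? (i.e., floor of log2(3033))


3033 / 2 = 1516
1516 / 2 = 758
758 / 2 = 379
379 / 2 = 189
189 / 2 = 94
94 / 2 = 47
47 / 2 = 23
23 / 2 = 11
11 / 2 = 5
5 / 2 = 2
2 / 2 = 1
Reached 1 after 11 halvings

11


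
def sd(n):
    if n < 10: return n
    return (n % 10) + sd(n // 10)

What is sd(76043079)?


sd(76043079) = 9 + sd(7604307)
sd(7604307) = 7 + sd(760430)
sd(760430) = 0 + sd(76043)
sd(76043) = 3 + sd(7604)
sd(7604) = 4 + sd(760)
sd(760) = 0 + sd(76)
sd(76) = 6 + sd(7)
sd(7) = 7  (base case)
Total: 9 + 7 + 0 + 3 + 4 + 0 + 6 + 7 = 36

36


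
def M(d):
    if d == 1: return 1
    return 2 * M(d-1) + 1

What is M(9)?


M(9) = 2 * M(8) + 1
M(8) = 2 * M(7) + 1
M(7) = 2 * M(6) + 1
M(6) = 2 * M(5) + 1
M(5) = 2 * M(4) + 1
M(4) = 2 * M(3) + 1
M(3) = 2 * M(2) + 1
M(2) = 2 * M(1) + 1
M(1) = 1  (base case)
M(2) = 2 * 1 + 1 = 3
M(3) = 2 * 3 + 1 = 7
M(4) = 2 * 7 + 1 = 15
M(5) = 2 * 15 + 1 = 31
M(6) = 2 * 31 + 1 = 63
M(7) = 2 * 63 + 1 = 127
M(8) = 2 * 127 + 1 = 255
M(9) = 2 * 255 + 1 = 511

511


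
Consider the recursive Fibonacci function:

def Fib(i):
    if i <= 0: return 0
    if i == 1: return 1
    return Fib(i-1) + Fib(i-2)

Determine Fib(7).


Computing Fib(7) bottom-up:
Fib(0) = 0
Fib(1) = 1
Fib(2) = Fib(1) + Fib(0) = 1 + 0 = 1
Fib(3) = Fib(2) + Fib(1) = 1 + 1 = 2
Fib(4) = Fib(3) + Fib(2) = 2 + 1 = 3
Fib(5) = Fib(4) + Fib(3) = 3 + 2 = 5
Fib(6) = Fib(5) + Fib(4) = 5 + 3 = 8
Fib(7) = Fib(6) + Fib(5) = 8 + 5 = 13

13


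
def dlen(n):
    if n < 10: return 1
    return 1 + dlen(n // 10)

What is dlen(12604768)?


dlen(12604768) = 1 + dlen(1260476)
dlen(1260476) = 1 + dlen(126047)
dlen(126047) = 1 + dlen(12604)
dlen(12604) = 1 + dlen(1260)
dlen(1260) = 1 + dlen(126)
dlen(126) = 1 + dlen(12)
dlen(12) = 1 + dlen(1)
dlen(1) = 1  (base case: 1 < 10)
Unwinding: 1 + 1 + 1 + 1 + 1 + 1 + 1 + 1 = 8

8


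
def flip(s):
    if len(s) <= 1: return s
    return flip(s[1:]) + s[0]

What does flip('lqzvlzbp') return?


flip('lqzvlzbp') = flip('qzvlzbp') + 'l'
flip('qzvlzbp') = flip('zvlzbp') + 'q'
flip('zvlzbp') = flip('vlzbp') + 'z'
flip('vlzbp') = flip('lzbp') + 'v'
flip('lzbp') = flip('zbp') + 'l'
flip('zbp') = flip('bp') + 'z'
flip('bp') = flip('p') + 'b'
flip('p') = 'p'  (base case)
Concatenating: 'p' + 'b' + 'z' + 'l' + 'v' + 'z' + 'q' + 'l' = 'pbzlvzql'

pbzlvzql


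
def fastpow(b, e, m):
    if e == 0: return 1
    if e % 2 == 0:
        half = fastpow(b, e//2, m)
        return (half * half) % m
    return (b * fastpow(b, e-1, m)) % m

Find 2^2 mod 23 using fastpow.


fastpow(2, 2, 23): e is even, compute fastpow(2, 1, 23)
  fastpow(2, 1, 23): e is odd, compute fastpow(2, 0, 23)
    fastpow(2, 0, 23) = 1
  (2 * 1) % 23 = 2
half=2, (2*2) % 23 = 4

4


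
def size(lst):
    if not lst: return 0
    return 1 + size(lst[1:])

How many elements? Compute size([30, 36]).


size([30, 36]) = 1 + size([36])
size([36]) = 1 + size([])
size([]) = 0  (base case)
Unwinding: 1 + 1 + 0 = 2

2


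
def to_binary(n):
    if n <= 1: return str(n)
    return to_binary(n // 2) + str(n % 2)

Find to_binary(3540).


to_binary(3540) = to_binary(1770) + '0'
to_binary(1770) = to_binary(885) + '0'
to_binary(885) = to_binary(442) + '1'
to_binary(442) = to_binary(221) + '0'
to_binary(221) = to_binary(110) + '1'
to_binary(110) = to_binary(55) + '0'
to_binary(55) = to_binary(27) + '1'
to_binary(27) = to_binary(13) + '1'
to_binary(13) = to_binary(6) + '1'
to_binary(6) = to_binary(3) + '0'
to_binary(3) = to_binary(1) + '1'
to_binary(1) = '1'  (base case)
Concatenating: '1' + '1' + '0' + '1' + '1' + '1' + '0' + '1' + '0' + '1' + '0' + '0' = '110111010100'

110111010100


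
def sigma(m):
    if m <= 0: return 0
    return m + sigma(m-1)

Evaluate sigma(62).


sigma(62)
= 62 + 61 + 60 + 59 + 58 + 57 + 56 + 55 + 54 + 53 + 52 + 51 + 50 + 49 + 48 + 47 + 46 + 45 + 44 + 43 + 42 + 41 + 40 + 39 + 38 + 37 + 36 + 35 + 34 + 33 + 32 + 31 + 30 + 29 + 28 + 27 + 26 + 25 + 24 + 23 + 22 + 21 + 20 + 19 + 18 + 17 + 16 + 15 + 14 + 13 + 12 + 11 + 10 + 9 + 8 + 7 + 6 + 5 + 4 + 3 + 2 + 1 + sigma(0)
= 62 + 61 + 60 + 59 + 58 + 57 + 56 + 55 + 54 + 53 + 52 + 51 + 50 + 49 + 48 + 47 + 46 + 45 + 44 + 43 + 42 + 41 + 40 + 39 + 38 + 37 + 36 + 35 + 34 + 33 + 32 + 31 + 30 + 29 + 28 + 27 + 26 + 25 + 24 + 23 + 22 + 21 + 20 + 19 + 18 + 17 + 16 + 15 + 14 + 13 + 12 + 11 + 10 + 9 + 8 + 7 + 6 + 5 + 4 + 3 + 2 + 1 + 0
= 1953

1953


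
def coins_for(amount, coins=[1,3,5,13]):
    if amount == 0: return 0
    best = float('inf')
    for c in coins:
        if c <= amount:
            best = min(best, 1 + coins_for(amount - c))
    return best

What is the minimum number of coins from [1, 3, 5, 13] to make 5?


Building up with DP:
coins_for(0) = 0
coins_for(1) = min(1+coins_for(0)=1+0=1) = 1
coins_for(2) = min(1+coins_for(1)=1+1=2) = 2
coins_for(3) = min(1+coins_for(2)=1+2=3, 1+coins_for(0)=1+0=1) = 1
coins_for(4) = min(1+coins_for(3)=1+1=2, 1+coins_for(1)=1+1=2) = 2
coins_for(5) = min(1+coins_for(4)=1+2=3, 1+coins_for(2)=1+2=3, 1+coins_for(0)=1+0=1) = 1

1


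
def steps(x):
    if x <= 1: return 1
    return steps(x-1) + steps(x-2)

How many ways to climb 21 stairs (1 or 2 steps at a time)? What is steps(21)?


Building up from base cases:
steps(0) = 1
steps(1) = 1
steps(2) = steps(1) + steps(0) = 1 + 1 = 2
steps(3) = steps(2) + steps(1) = 2 + 1 = 3
steps(4) = steps(3) + steps(2) = 3 + 2 = 5
steps(5) = steps(4) + steps(3) = 5 + 3 = 8
steps(6) = steps(5) + steps(4) = 8 + 5 = 13
steps(7) = steps(6) + steps(5) = 13 + 8 = 21
steps(8) = steps(7) + steps(6) = 21 + 13 = 34
steps(9) = steps(8) + steps(7) = 34 + 21 = 55
steps(10) = steps(9) + steps(8) = 55 + 34 = 89
steps(11) = steps(10) + steps(9) = 89 + 55 = 144
steps(12) = steps(11) + steps(10) = 144 + 89 = 233
steps(13) = steps(12) + steps(11) = 233 + 144 = 377
steps(14) = steps(13) + steps(12) = 377 + 233 = 610
steps(15) = steps(14) + steps(13) = 610 + 377 = 987
steps(16) = steps(15) + steps(14) = 987 + 610 = 1597
steps(17) = steps(16) + steps(15) = 1597 + 987 = 2584
steps(18) = steps(17) + steps(16) = 2584 + 1597 = 4181
steps(19) = steps(18) + steps(17) = 4181 + 2584 = 6765
steps(20) = steps(19) + steps(18) = 6765 + 4181 = 10946
steps(21) = steps(20) + steps(19) = 10946 + 6765 = 17711

17711


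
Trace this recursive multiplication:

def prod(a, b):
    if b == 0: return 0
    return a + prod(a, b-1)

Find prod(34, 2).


prod(34, 2) = 34 + prod(34, 1)
prod(34, 1) = 34 + prod(34, 0)
prod(34, 0) = 0  (base case)
Total: 34 + 34 + 0 = 68

68


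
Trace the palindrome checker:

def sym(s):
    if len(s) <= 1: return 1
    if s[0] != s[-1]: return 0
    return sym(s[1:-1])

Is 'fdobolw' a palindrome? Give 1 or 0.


sym('fdobolw'): s[0]='f' != s[-1]='w' -> return 0
Result: 0 (not a palindrome)

0


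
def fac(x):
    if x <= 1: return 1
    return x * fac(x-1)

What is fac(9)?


fac(9)
= 9 * fac(8)
= 9 * 8 * fac(7)
= 9 * 8 * 7 * fac(6)
= 9 * 8 * 7 * 6 * fac(5)
= 9 * 8 * 7 * 6 * 5 * fac(4)
= 9 * 8 * 7 * 6 * 5 * 4 * fac(3)
= 9 * 8 * 7 * 6 * 5 * 4 * 3 * fac(2)
= 9 * 8 * 7 * 6 * 5 * 4 * 3 * 2 * fac(1)
= 9 * 8 * 7 * 6 * 5 * 4 * 3 * 2 * 1
= 362880

362880


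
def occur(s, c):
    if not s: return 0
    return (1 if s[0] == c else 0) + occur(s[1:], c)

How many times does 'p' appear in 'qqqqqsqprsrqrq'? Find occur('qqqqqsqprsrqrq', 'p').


s[0]='q' != 'p' -> 0
s[0]='q' != 'p' -> 0
s[0]='q' != 'p' -> 0
s[0]='q' != 'p' -> 0
s[0]='q' != 'p' -> 0
s[0]='s' != 'p' -> 0
s[0]='q' != 'p' -> 0
s[0]='p' == 'p' -> 1
s[0]='r' != 'p' -> 0
s[0]='s' != 'p' -> 0
s[0]='r' != 'p' -> 0
s[0]='q' != 'p' -> 0
s[0]='r' != 'p' -> 0
s[0]='q' != 'p' -> 0
Sum: 0 + 0 + 0 + 0 + 0 + 0 + 0 + 1 + 0 + 0 + 0 + 0 + 0 + 0 = 1

1


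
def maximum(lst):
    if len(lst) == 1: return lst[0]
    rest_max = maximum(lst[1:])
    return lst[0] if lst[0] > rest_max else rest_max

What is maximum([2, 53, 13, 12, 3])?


maximum([2, 53, 13, 12, 3]): compare 2 with maximum([53, 13, 12, 3])
maximum([53, 13, 12, 3]): compare 53 with maximum([13, 12, 3])
maximum([13, 12, 3]): compare 13 with maximum([12, 3])
maximum([12, 3]): compare 12 with maximum([3])
maximum([3]) = 3  (base case)
Compare 12 with 3 -> 12
Compare 13 with 12 -> 13
Compare 53 with 13 -> 53
Compare 2 with 53 -> 53

53


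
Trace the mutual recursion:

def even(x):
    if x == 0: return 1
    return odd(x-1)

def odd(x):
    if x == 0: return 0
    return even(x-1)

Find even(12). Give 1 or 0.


even(12) = odd(11)
odd(11) = even(10)
even(10) = odd(9)
odd(9) = even(8)
even(8) = odd(7)
odd(7) = even(6)
even(6) = odd(5)
odd(5) = even(4)
even(4) = odd(3)
odd(3) = even(2)
even(2) = odd(1)
odd(1) = even(0)
even(0) = 1  (base case)
Result: 1

1


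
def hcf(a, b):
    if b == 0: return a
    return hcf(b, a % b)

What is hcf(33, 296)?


hcf(33, 296) = hcf(296, 33)
hcf(296, 33) = hcf(33, 32)
hcf(33, 32) = hcf(32, 1)
hcf(32, 1) = hcf(1, 0)
hcf(1, 0) = 1  (base case)

1


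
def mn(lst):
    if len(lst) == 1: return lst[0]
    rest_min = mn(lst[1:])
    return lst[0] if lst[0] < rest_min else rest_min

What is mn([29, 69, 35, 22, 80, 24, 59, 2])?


mn([29, 69, 35, 22, 80, 24, 59, 2]): compare 29 with mn([69, 35, 22, 80, 24, 59, 2])
mn([69, 35, 22, 80, 24, 59, 2]): compare 69 with mn([35, 22, 80, 24, 59, 2])
mn([35, 22, 80, 24, 59, 2]): compare 35 with mn([22, 80, 24, 59, 2])
mn([22, 80, 24, 59, 2]): compare 22 with mn([80, 24, 59, 2])
mn([80, 24, 59, 2]): compare 80 with mn([24, 59, 2])
mn([24, 59, 2]): compare 24 with mn([59, 2])
mn([59, 2]): compare 59 with mn([2])
mn([2]) = 2  (base case)
Compare 59 with 2 -> 2
Compare 24 with 2 -> 2
Compare 80 with 2 -> 2
Compare 22 with 2 -> 2
Compare 35 with 2 -> 2
Compare 69 with 2 -> 2
Compare 29 with 2 -> 2

2


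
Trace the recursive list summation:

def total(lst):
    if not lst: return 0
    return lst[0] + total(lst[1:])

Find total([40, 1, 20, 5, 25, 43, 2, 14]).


total([40, 1, 20, 5, 25, 43, 2, 14]) = 40 + total([1, 20, 5, 25, 43, 2, 14])
total([1, 20, 5, 25, 43, 2, 14]) = 1 + total([20, 5, 25, 43, 2, 14])
total([20, 5, 25, 43, 2, 14]) = 20 + total([5, 25, 43, 2, 14])
total([5, 25, 43, 2, 14]) = 5 + total([25, 43, 2, 14])
total([25, 43, 2, 14]) = 25 + total([43, 2, 14])
total([43, 2, 14]) = 43 + total([2, 14])
total([2, 14]) = 2 + total([14])
total([14]) = 14 + total([])
total([]) = 0  (base case)
Total: 40 + 1 + 20 + 5 + 25 + 43 + 2 + 14 + 0 = 150

150


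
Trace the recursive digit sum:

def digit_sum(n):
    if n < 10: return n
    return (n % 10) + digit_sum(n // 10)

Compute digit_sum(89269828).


digit_sum(89269828) = 8 + digit_sum(8926982)
digit_sum(8926982) = 2 + digit_sum(892698)
digit_sum(892698) = 8 + digit_sum(89269)
digit_sum(89269) = 9 + digit_sum(8926)
digit_sum(8926) = 6 + digit_sum(892)
digit_sum(892) = 2 + digit_sum(89)
digit_sum(89) = 9 + digit_sum(8)
digit_sum(8) = 8  (base case)
Total: 8 + 2 + 8 + 9 + 6 + 2 + 9 + 8 = 52

52


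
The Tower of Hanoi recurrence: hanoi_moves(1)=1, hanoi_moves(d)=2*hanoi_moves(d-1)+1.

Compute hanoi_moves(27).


hanoi_moves(27) = 2 * hanoi_moves(26) + 1
hanoi_moves(26) = 2 * hanoi_moves(25) + 1
hanoi_moves(25) = 2 * hanoi_moves(24) + 1
hanoi_moves(24) = 2 * hanoi_moves(23) + 1
hanoi_moves(23) = 2 * hanoi_moves(22) + 1
hanoi_moves(22) = 2 * hanoi_moves(21) + 1
hanoi_moves(21) = 2 * hanoi_moves(20) + 1
hanoi_moves(20) = 2 * hanoi_moves(19) + 1
hanoi_moves(19) = 2 * hanoi_moves(18) + 1
hanoi_moves(18) = 2 * hanoi_moves(17) + 1
hanoi_moves(17) = 2 * hanoi_moves(16) + 1
hanoi_moves(16) = 2 * hanoi_moves(15) + 1
hanoi_moves(15) = 2 * hanoi_moves(14) + 1
hanoi_moves(14) = 2 * hanoi_moves(13) + 1
hanoi_moves(13) = 2 * hanoi_moves(12) + 1
hanoi_moves(12) = 2 * hanoi_moves(11) + 1
hanoi_moves(11) = 2 * hanoi_moves(10) + 1
hanoi_moves(10) = 2 * hanoi_moves(9) + 1
hanoi_moves(9) = 2 * hanoi_moves(8) + 1
hanoi_moves(8) = 2 * hanoi_moves(7) + 1
hanoi_moves(7) = 2 * hanoi_moves(6) + 1
hanoi_moves(6) = 2 * hanoi_moves(5) + 1
hanoi_moves(5) = 2 * hanoi_moves(4) + 1
hanoi_moves(4) = 2 * hanoi_moves(3) + 1
hanoi_moves(3) = 2 * hanoi_moves(2) + 1
hanoi_moves(2) = 2 * hanoi_moves(1) + 1
hanoi_moves(1) = 1  (base case)
hanoi_moves(2) = 2 * 1 + 1 = 3
hanoi_moves(3) = 2 * 3 + 1 = 7
hanoi_moves(4) = 2 * 7 + 1 = 15
hanoi_moves(5) = 2 * 15 + 1 = 31
hanoi_moves(6) = 2 * 31 + 1 = 63
hanoi_moves(7) = 2 * 63 + 1 = 127
hanoi_moves(8) = 2 * 127 + 1 = 255
hanoi_moves(9) = 2 * 255 + 1 = 511
hanoi_moves(10) = 2 * 511 + 1 = 1023
hanoi_moves(11) = 2 * 1023 + 1 = 2047
hanoi_moves(12) = 2 * 2047 + 1 = 4095
hanoi_moves(13) = 2 * 4095 + 1 = 8191
hanoi_moves(14) = 2 * 8191 + 1 = 16383
hanoi_moves(15) = 2 * 16383 + 1 = 32767
hanoi_moves(16) = 2 * 32767 + 1 = 65535
hanoi_moves(17) = 2 * 65535 + 1 = 131071
hanoi_moves(18) = 2 * 131071 + 1 = 262143
hanoi_moves(19) = 2 * 262143 + 1 = 524287
hanoi_moves(20) = 2 * 524287 + 1 = 1048575
hanoi_moves(21) = 2 * 1048575 + 1 = 2097151
hanoi_moves(22) = 2 * 2097151 + 1 = 4194303
hanoi_moves(23) = 2 * 4194303 + 1 = 8388607
hanoi_moves(24) = 2 * 8388607 + 1 = 16777215
hanoi_moves(25) = 2 * 16777215 + 1 = 33554431
hanoi_moves(26) = 2 * 33554431 + 1 = 67108863
hanoi_moves(27) = 2 * 67108863 + 1 = 134217727

134217727


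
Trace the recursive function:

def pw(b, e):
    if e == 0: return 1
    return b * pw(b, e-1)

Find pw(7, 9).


pw(7, 9)
= 7 * pw(7, 8)
= 7 * 7 * pw(7, 7)
= 7 * 7 * 7 * pw(7, 6)
= 7 * 7 * 7 * 7 * pw(7, 5)
= 7 * 7 * 7 * 7 * 7 * pw(7, 4)
= 7 * 7 * 7 * 7 * 7 * 7 * pw(7, 3)
= 7 * 7 * 7 * 7 * 7 * 7 * 7 * pw(7, 2)
= 7 * 7 * 7 * 7 * 7 * 7 * 7 * 7 * pw(7, 1)
= 7 * 7 * 7 * 7 * 7 * 7 * 7 * 7 * 7 * pw(7, 0)
= 7 * 7 * 7 * 7 * 7 * 7 * 7 * 7 * 7 * 1
= 40353607

40353607


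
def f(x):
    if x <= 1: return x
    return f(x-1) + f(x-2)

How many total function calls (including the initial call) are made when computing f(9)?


Let C(n) = total calls for f(n)
C(0) = 1, C(1) = 1
C(2) = 1 + C(1) + C(0) = 1 + 1 + 1 = 3
C(3) = 1 + C(2) + C(1) = 1 + 3 + 1 = 5
C(4) = 1 + C(3) + C(2) = 1 + 5 + 3 = 9
C(5) = 1 + C(4) + C(3) = 1 + 9 + 5 = 15
C(6) = 1 + C(5) + C(4) = 1 + 15 + 9 = 25
C(7) = 1 + C(6) + C(5) = 1 + 25 + 15 = 41
C(8) = 1 + C(7) + C(6) = 1 + 41 + 25 = 67
C(9) = 1 + C(8) + C(7) = 1 + 67 + 41 = 109

109


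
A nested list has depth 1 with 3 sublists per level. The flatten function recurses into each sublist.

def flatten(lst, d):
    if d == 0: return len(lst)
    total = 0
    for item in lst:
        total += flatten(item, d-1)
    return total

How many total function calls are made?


At depth 0 (root): 1 call
At depth 1: each of 1 parents calls flatten on 3 children = 3 calls
Total: 1 + 3 = 4

4


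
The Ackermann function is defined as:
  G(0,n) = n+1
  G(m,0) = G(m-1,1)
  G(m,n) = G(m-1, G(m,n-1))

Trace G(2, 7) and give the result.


G(2, 7) = G(1, G(2, 6))
  G(2, 6) = G(1, G(2, 5))
    G(2, 5) = G(1, G(2, 4))
      G(2, 4) = G(1, G(2, 3))
        G(2, 3) = G(1, G(2, 2))
          G(2, 2) = G(1, G(2, 1))
          G(2, 1) = G(1, G(2, 0))
          G(2, 0) = G(1, 1)
          G(1, 1) = G(0, G(1, 0))
          G(1, 0) = G(0, 1)
          G(0, 1) = 2
            = G(0, 2)
          G(0, 2) = 3
            = G(1, 3)
          G(1, 3) = G(0, G(1, 2))
          G(1, 2) = G(0, G(1, 1))
          G(1, 1) = G(0, G(1, 0))
          G(1, 0) = G(0, 1)
          G(0, 1) = 2
            = G(0, 2)
          G(0, 2) = 3
            = G(0, 3)
          G(0, 3) = 4
            = G(0, 4)
          G(0, 4) = 5
... (trace truncated)
Result: G(2, 7) = 17

17


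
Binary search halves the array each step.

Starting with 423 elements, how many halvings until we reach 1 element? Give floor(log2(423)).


423 / 2 = 211
211 / 2 = 105
105 / 2 = 52
52 / 2 = 26
26 / 2 = 13
13 / 2 = 6
6 / 2 = 3
3 / 2 = 1
Reached 1 after 8 halvings

8


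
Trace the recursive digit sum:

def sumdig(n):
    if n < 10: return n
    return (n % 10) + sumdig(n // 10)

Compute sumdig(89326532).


sumdig(89326532) = 2 + sumdig(8932653)
sumdig(8932653) = 3 + sumdig(893265)
sumdig(893265) = 5 + sumdig(89326)
sumdig(89326) = 6 + sumdig(8932)
sumdig(8932) = 2 + sumdig(893)
sumdig(893) = 3 + sumdig(89)
sumdig(89) = 9 + sumdig(8)
sumdig(8) = 8  (base case)
Total: 2 + 3 + 5 + 6 + 2 + 3 + 9 + 8 = 38

38


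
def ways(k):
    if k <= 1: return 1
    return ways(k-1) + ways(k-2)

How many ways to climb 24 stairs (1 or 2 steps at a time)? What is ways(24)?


Building up from base cases:
ways(0) = 1
ways(1) = 1
ways(2) = ways(1) + ways(0) = 1 + 1 = 2
ways(3) = ways(2) + ways(1) = 2 + 1 = 3
ways(4) = ways(3) + ways(2) = 3 + 2 = 5
ways(5) = ways(4) + ways(3) = 5 + 3 = 8
ways(6) = ways(5) + ways(4) = 8 + 5 = 13
ways(7) = ways(6) + ways(5) = 13 + 8 = 21
ways(8) = ways(7) + ways(6) = 21 + 13 = 34
ways(9) = ways(8) + ways(7) = 34 + 21 = 55
ways(10) = ways(9) + ways(8) = 55 + 34 = 89
ways(11) = ways(10) + ways(9) = 89 + 55 = 144
ways(12) = ways(11) + ways(10) = 144 + 89 = 233
ways(13) = ways(12) + ways(11) = 233 + 144 = 377
ways(14) = ways(13) + ways(12) = 377 + 233 = 610
ways(15) = ways(14) + ways(13) = 610 + 377 = 987
ways(16) = ways(15) + ways(14) = 987 + 610 = 1597
ways(17) = ways(16) + ways(15) = 1597 + 987 = 2584
ways(18) = ways(17) + ways(16) = 2584 + 1597 = 4181
ways(19) = ways(18) + ways(17) = 4181 + 2584 = 6765
ways(20) = ways(19) + ways(18) = 6765 + 4181 = 10946
ways(21) = ways(20) + ways(19) = 10946 + 6765 = 17711
ways(22) = ways(21) + ways(20) = 17711 + 10946 = 28657
ways(23) = ways(22) + ways(21) = 28657 + 17711 = 46368
ways(24) = ways(23) + ways(22) = 46368 + 28657 = 75025

75025


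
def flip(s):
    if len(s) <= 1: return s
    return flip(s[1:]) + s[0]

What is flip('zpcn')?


flip('zpcn') = flip('pcn') + 'z'
flip('pcn') = flip('cn') + 'p'
flip('cn') = flip('n') + 'c'
flip('n') = 'n'  (base case)
Concatenating: 'n' + 'c' + 'p' + 'z' = 'ncpz'

ncpz


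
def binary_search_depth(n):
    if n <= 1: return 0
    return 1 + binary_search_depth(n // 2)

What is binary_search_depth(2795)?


2795 / 2 = 1397
1397 / 2 = 698
698 / 2 = 349
349 / 2 = 174
174 / 2 = 87
87 / 2 = 43
43 / 2 = 21
21 / 2 = 10
10 / 2 = 5
5 / 2 = 2
2 / 2 = 1
Reached 1 after 11 halvings

11


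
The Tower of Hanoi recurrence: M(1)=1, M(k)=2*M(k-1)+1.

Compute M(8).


M(8) = 2 * M(7) + 1
M(7) = 2 * M(6) + 1
M(6) = 2 * M(5) + 1
M(5) = 2 * M(4) + 1
M(4) = 2 * M(3) + 1
M(3) = 2 * M(2) + 1
M(2) = 2 * M(1) + 1
M(1) = 1  (base case)
M(2) = 2 * 1 + 1 = 3
M(3) = 2 * 3 + 1 = 7
M(4) = 2 * 7 + 1 = 15
M(5) = 2 * 15 + 1 = 31
M(6) = 2 * 31 + 1 = 63
M(7) = 2 * 63 + 1 = 127
M(8) = 2 * 127 + 1 = 255

255


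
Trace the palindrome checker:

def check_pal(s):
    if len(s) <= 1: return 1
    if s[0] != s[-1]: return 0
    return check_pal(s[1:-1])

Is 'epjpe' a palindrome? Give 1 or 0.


check_pal('epjpe'): s[0]='e' == s[-1]='e' -> check check_pal('pjp')
check_pal('pjp'): s[0]='p' == s[-1]='p' -> check check_pal('j')
check_pal('j'): len <= 1 -> return 1  (base case)
Result: 1 (palindrome)

1


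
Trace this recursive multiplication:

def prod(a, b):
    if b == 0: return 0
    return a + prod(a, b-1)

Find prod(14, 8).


prod(14, 8) = 14 + prod(14, 7)
prod(14, 7) = 14 + prod(14, 6)
prod(14, 6) = 14 + prod(14, 5)
prod(14, 5) = 14 + prod(14, 4)
prod(14, 4) = 14 + prod(14, 3)
prod(14, 3) = 14 + prod(14, 2)
prod(14, 2) = 14 + prod(14, 1)
prod(14, 1) = 14 + prod(14, 0)
prod(14, 0) = 0  (base case)
Total: 14 + 14 + 14 + 14 + 14 + 14 + 14 + 14 + 0 = 112

112


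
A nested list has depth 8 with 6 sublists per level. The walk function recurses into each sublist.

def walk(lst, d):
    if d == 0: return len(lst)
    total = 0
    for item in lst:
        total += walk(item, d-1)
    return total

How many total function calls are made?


At depth 0 (root): 1 call
At depth 1: each of 1 parents calls walk on 6 children = 6 calls
At depth 2: each of 6 parents calls walk on 6 children = 36 calls
At depth 3: each of 36 parents calls walk on 6 children = 216 calls
At depth 4: each of 216 parents calls walk on 6 children = 1296 calls
At depth 5: each of 1296 parents calls walk on 6 children = 7776 calls
At depth 6: each of 7776 parents calls walk on 6 children = 46656 calls
At depth 7: each of 46656 parents calls walk on 6 children = 279936 calls
At depth 8: each of 279936 parents calls walk on 6 children = 1679616 calls
Total: 1 + 6 + 36 + 216 + 1296 + 7776 + 46656 + 279936 + 1679616 = 2015539

2015539


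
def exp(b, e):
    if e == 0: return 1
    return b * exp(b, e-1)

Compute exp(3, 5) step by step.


exp(3, 5)
= 3 * exp(3, 4)
= 3 * 3 * exp(3, 3)
= 3 * 3 * 3 * exp(3, 2)
= 3 * 3 * 3 * 3 * exp(3, 1)
= 3 * 3 * 3 * 3 * 3 * exp(3, 0)
= 3 * 3 * 3 * 3 * 3 * 1
= 243

243


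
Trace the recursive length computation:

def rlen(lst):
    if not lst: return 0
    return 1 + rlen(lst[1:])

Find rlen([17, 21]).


rlen([17, 21]) = 1 + rlen([21])
rlen([21]) = 1 + rlen([])
rlen([]) = 0  (base case)
Unwinding: 1 + 1 + 0 = 2

2


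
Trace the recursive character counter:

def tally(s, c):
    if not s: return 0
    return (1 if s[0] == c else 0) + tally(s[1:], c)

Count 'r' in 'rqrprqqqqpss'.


s[0]='r' == 'r' -> 1
s[0]='q' != 'r' -> 0
s[0]='r' == 'r' -> 1
s[0]='p' != 'r' -> 0
s[0]='r' == 'r' -> 1
s[0]='q' != 'r' -> 0
s[0]='q' != 'r' -> 0
s[0]='q' != 'r' -> 0
s[0]='q' != 'r' -> 0
s[0]='p' != 'r' -> 0
s[0]='s' != 'r' -> 0
s[0]='s' != 'r' -> 0
Sum: 1 + 0 + 1 + 0 + 1 + 0 + 0 + 0 + 0 + 0 + 0 + 0 = 3

3


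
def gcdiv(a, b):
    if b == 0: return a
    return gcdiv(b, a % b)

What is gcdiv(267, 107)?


gcdiv(267, 107) = gcdiv(107, 53)
gcdiv(107, 53) = gcdiv(53, 1)
gcdiv(53, 1) = gcdiv(1, 0)
gcdiv(1, 0) = 1  (base case)

1


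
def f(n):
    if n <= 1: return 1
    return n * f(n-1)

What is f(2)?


f(2)
= 2 * f(1)
= 2 * 1
= 2

2


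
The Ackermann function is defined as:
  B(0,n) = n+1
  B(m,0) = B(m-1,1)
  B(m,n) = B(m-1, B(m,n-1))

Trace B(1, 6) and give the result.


B(1, 6) = B(0, B(1, 5))
  B(1, 5) = B(0, B(1, 4))
    B(1, 4) = B(0, B(1, 3))
      B(1, 3) = B(0, B(1, 2))
        B(1, 2) = B(0, B(1, 1))
          B(1, 1) = B(0, B(1, 0))
          B(1, 0) = B(0, 1)
          B(0, 1) = 2
            = B(0, 2)
          B(0, 2) = 3
          = B(0, 3)
          B(0, 3) = 4
        = B(0, 4)
        B(0, 4) = 5
      = B(0, 5)
      B(0, 5) = 6
    = B(0, 6)
    B(0, 6) = 7
  = B(0, 7)
  B(0, 7) = 8
Result: B(1, 6) = 8

8


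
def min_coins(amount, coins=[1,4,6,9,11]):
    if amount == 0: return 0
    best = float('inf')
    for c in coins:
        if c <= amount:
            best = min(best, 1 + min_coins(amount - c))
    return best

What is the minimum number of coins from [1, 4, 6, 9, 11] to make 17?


Building up with DP:
min_coins(0) = 0
min_coins(1) = min(1+min_coins(0)=1+0=1) = 1
min_coins(2) = min(1+min_coins(1)=1+1=2) = 2
min_coins(3) = min(1+min_coins(2)=1+2=3) = 3
min_coins(4) = min(1+min_coins(3)=1+3=4, 1+min_coins(0)=1+0=1) = 1
min_coins(5) = min(1+min_coins(4)=1+1=2, 1+min_coins(1)=1+1=2) = 2
min_coins(6) = min(1+min_coins(5)=1+2=3, 1+min_coins(2)=1+2=3, 1+min_coins(0)=1+0=1) = 1
min_coins(7) = min(1+min_coins(6)=1+1=2, 1+min_coins(3)=1+3=4, 1+min_coins(1)=1+1=2) = 2
min_coins(8) = min(1+min_coins(7)=1+2=3, 1+min_coins(4)=1+1=2, 1+min_coins(2)=1+2=3) = 2
min_coins(9) = min(1+min_coins(8)=1+2=3, 1+min_coins(5)=1+2=3, 1+min_coins(3)=1+3=4, 1+min_coins(0)=1+0=1) = 1
min_coins(10) = min(1+min_coins(9)=1+1=2, 1+min_coins(6)=1+1=2, 1+min_coins(4)=1+1=2, 1+min_coins(1)=1+1=2) = 2
min_coins(11) = min(1+min_coins(10)=1+2=3, 1+min_coins(7)=1+2=3, 1+min_coins(5)=1+2=3, 1+min_coins(2)=1+2=3, 1+min_coins(0)=1+0=1) = 1
min_coins(12) = min(1+min_coins(11)=1+1=2, 1+min_coins(8)=1+2=3, 1+min_coins(6)=1+1=2, 1+min_coins(3)=1+3=4, 1+min_coins(1)=1+1=2) = 2
min_coins(13) = min(1+min_coins(12)=1+2=3, 1+min_coins(9)=1+1=2, 1+min_coins(7)=1+2=3, 1+min_coins(4)=1+1=2, 1+min_coins(2)=1+2=3) = 2
min_coins(14) = min(1+min_coins(13)=1+2=3, 1+min_coins(10)=1+2=3, 1+min_coins(8)=1+2=3, 1+min_coins(5)=1+2=3, 1+min_coins(3)=1+3=4) = 3
min_coins(15) = min(1+min_coins(14)=1+3=4, 1+min_coins(11)=1+1=2, 1+min_coins(9)=1+1=2, 1+min_coins(6)=1+1=2, 1+min_coins(4)=1+1=2) = 2
min_coins(16) = min(1+min_coins(15)=1+2=3, 1+min_coins(12)=1+2=3, 1+min_coins(10)=1+2=3, 1+min_coins(7)=1+2=3, 1+min_coins(5)=1+2=3) = 3
min_coins(17) = min(1+min_coins(16)=1+3=4, 1+min_coins(13)=1+2=3, 1+min_coins(11)=1+1=2, 1+min_coins(8)=1+2=3, 1+min_coins(6)=1+1=2) = 2

2


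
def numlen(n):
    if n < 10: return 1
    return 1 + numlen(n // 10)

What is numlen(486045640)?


numlen(486045640) = 1 + numlen(48604564)
numlen(48604564) = 1 + numlen(4860456)
numlen(4860456) = 1 + numlen(486045)
numlen(486045) = 1 + numlen(48604)
numlen(48604) = 1 + numlen(4860)
numlen(4860) = 1 + numlen(486)
numlen(486) = 1 + numlen(48)
numlen(48) = 1 + numlen(4)
numlen(4) = 1  (base case: 4 < 10)
Unwinding: 1 + 1 + 1 + 1 + 1 + 1 + 1 + 1 + 1 = 9

9


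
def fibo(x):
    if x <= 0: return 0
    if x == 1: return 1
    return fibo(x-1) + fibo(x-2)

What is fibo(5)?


Computing fibo(5) bottom-up:
fibo(0) = 0
fibo(1) = 1
fibo(2) = fibo(1) + fibo(0) = 1 + 0 = 1
fibo(3) = fibo(2) + fibo(1) = 1 + 1 = 2
fibo(4) = fibo(3) + fibo(2) = 2 + 1 = 3
fibo(5) = fibo(4) + fibo(3) = 3 + 2 = 5

5


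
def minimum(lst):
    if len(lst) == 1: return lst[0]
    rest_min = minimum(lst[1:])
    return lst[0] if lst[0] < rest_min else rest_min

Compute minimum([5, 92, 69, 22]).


minimum([5, 92, 69, 22]): compare 5 with minimum([92, 69, 22])
minimum([92, 69, 22]): compare 92 with minimum([69, 22])
minimum([69, 22]): compare 69 with minimum([22])
minimum([22]) = 22  (base case)
Compare 69 with 22 -> 22
Compare 92 with 22 -> 22
Compare 5 with 22 -> 5

5


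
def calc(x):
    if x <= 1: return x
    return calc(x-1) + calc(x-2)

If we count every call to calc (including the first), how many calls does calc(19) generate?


Let C(n) = total calls for calc(n)
C(0) = 1, C(1) = 1
C(2) = 1 + C(1) + C(0) = 1 + 1 + 1 = 3
C(3) = 1 + C(2) + C(1) = 1 + 3 + 1 = 5
C(4) = 1 + C(3) + C(2) = 1 + 5 + 3 = 9
C(5) = 1 + C(4) + C(3) = 1 + 9 + 5 = 15
C(6) = 1 + C(5) + C(4) = 1 + 15 + 9 = 25
C(7) = 1 + C(6) + C(5) = 1 + 25 + 15 = 41
C(8) = 1 + C(7) + C(6) = 1 + 41 + 25 = 67
C(9) = 1 + C(8) + C(7) = 1 + 67 + 41 = 109
C(10) = 1 + C(9) + C(8) = 1 + 109 + 67 = 177
C(11) = 1 + C(10) + C(9) = 1 + 177 + 109 = 287
C(12) = 1 + C(11) + C(10) = 1 + 287 + 177 = 465
C(13) = 1 + C(12) + C(11) = 1 + 465 + 287 = 753
C(14) = 1 + C(13) + C(12) = 1 + 753 + 465 = 1219
C(15) = 1 + C(14) + C(13) = 1 + 1219 + 753 = 1973
C(16) = 1 + C(15) + C(14) = 1 + 1973 + 1219 = 3193
C(17) = 1 + C(16) + C(15) = 1 + 3193 + 1973 = 5167
C(18) = 1 + C(17) + C(16) = 1 + 5167 + 3193 = 8361
C(19) = 1 + C(18) + C(17) = 1 + 8361 + 5167 = 13529

13529


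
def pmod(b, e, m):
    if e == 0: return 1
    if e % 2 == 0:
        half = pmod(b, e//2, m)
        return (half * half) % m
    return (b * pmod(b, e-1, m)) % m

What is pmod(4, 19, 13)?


pmod(4, 19, 13): e is odd, compute pmod(4, 18, 13)
  pmod(4, 18, 13): e is even, compute pmod(4, 9, 13)
    pmod(4, 9, 13): e is odd, compute pmod(4, 8, 13)
      pmod(4, 8, 13): e is even, compute pmod(4, 4, 13)
        pmod(4, 4, 13): e is even, compute pmod(4, 2, 13)
          pmod(4, 2, 13): e is even, compute pmod(4, 1, 13)
          pmod(4, 1, 13): e is odd, compute pmod(4, 0, 13)
          pmod(4, 0, 13) = 1
          (4 * 1) % 13 = 4
          half=4, (4*4) % 13 = 3
        half=3, (3*3) % 13 = 9
      half=9, (9*9) % 13 = 3
    (4 * 3) % 13 = 12
  half=12, (12*12) % 13 = 1
(4 * 1) % 13 = 4

4


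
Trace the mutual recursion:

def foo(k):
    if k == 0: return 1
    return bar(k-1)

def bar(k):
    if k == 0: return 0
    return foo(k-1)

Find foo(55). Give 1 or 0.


foo(55) = bar(54)
bar(54) = foo(53)
foo(53) = bar(52)
bar(52) = foo(51)
foo(51) = bar(50)
bar(50) = foo(49)
foo(49) = bar(48)
bar(48) = foo(47)
foo(47) = bar(46)
bar(46) = foo(45)
foo(45) = bar(44)
bar(44) = foo(43)
foo(43) = bar(42)
bar(42) = foo(41)
foo(41) = bar(40)
bar(40) = foo(39)
foo(39) = bar(38)
bar(38) = foo(37)
foo(37) = bar(36)
bar(36) = foo(35)
foo(35) = bar(34)
bar(34) = foo(33)
foo(33) = bar(32)
bar(32) = foo(31)
foo(31) = bar(30)
bar(30) = foo(29)
foo(29) = bar(28)
bar(28) = foo(27)
foo(27) = bar(26)
bar(26) = foo(25)
foo(25) = bar(24)
bar(24) = foo(23)
foo(23) = bar(22)
bar(22) = foo(21)
foo(21) = bar(20)
bar(20) = foo(19)
foo(19) = bar(18)
bar(18) = foo(17)
foo(17) = bar(16)
bar(16) = foo(15)
foo(15) = bar(14)
bar(14) = foo(13)
foo(13) = bar(12)
bar(12) = foo(11)
foo(11) = bar(10)
bar(10) = foo(9)
foo(9) = bar(8)
bar(8) = foo(7)
foo(7) = bar(6)
bar(6) = foo(5)
foo(5) = bar(4)
bar(4) = foo(3)
foo(3) = bar(2)
bar(2) = foo(1)
foo(1) = bar(0)
bar(0) = 0  (base case)
Result: 0

0


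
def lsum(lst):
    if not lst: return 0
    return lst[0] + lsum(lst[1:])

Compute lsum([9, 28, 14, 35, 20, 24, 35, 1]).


lsum([9, 28, 14, 35, 20, 24, 35, 1]) = 9 + lsum([28, 14, 35, 20, 24, 35, 1])
lsum([28, 14, 35, 20, 24, 35, 1]) = 28 + lsum([14, 35, 20, 24, 35, 1])
lsum([14, 35, 20, 24, 35, 1]) = 14 + lsum([35, 20, 24, 35, 1])
lsum([35, 20, 24, 35, 1]) = 35 + lsum([20, 24, 35, 1])
lsum([20, 24, 35, 1]) = 20 + lsum([24, 35, 1])
lsum([24, 35, 1]) = 24 + lsum([35, 1])
lsum([35, 1]) = 35 + lsum([1])
lsum([1]) = 1 + lsum([])
lsum([]) = 0  (base case)
Total: 9 + 28 + 14 + 35 + 20 + 24 + 35 + 1 + 0 = 166

166


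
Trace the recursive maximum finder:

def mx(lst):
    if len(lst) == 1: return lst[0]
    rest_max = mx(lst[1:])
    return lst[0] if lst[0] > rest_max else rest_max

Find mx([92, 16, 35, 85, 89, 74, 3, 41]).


mx([92, 16, 35, 85, 89, 74, 3, 41]): compare 92 with mx([16, 35, 85, 89, 74, 3, 41])
mx([16, 35, 85, 89, 74, 3, 41]): compare 16 with mx([35, 85, 89, 74, 3, 41])
mx([35, 85, 89, 74, 3, 41]): compare 35 with mx([85, 89, 74, 3, 41])
mx([85, 89, 74, 3, 41]): compare 85 with mx([89, 74, 3, 41])
mx([89, 74, 3, 41]): compare 89 with mx([74, 3, 41])
mx([74, 3, 41]): compare 74 with mx([3, 41])
mx([3, 41]): compare 3 with mx([41])
mx([41]) = 41  (base case)
Compare 3 with 41 -> 41
Compare 74 with 41 -> 74
Compare 89 with 74 -> 89
Compare 85 with 89 -> 89
Compare 35 with 89 -> 89
Compare 16 with 89 -> 89
Compare 92 with 89 -> 92

92


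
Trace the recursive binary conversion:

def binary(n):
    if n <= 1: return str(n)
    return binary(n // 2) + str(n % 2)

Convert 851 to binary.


binary(851) = binary(425) + '1'
binary(425) = binary(212) + '1'
binary(212) = binary(106) + '0'
binary(106) = binary(53) + '0'
binary(53) = binary(26) + '1'
binary(26) = binary(13) + '0'
binary(13) = binary(6) + '1'
binary(6) = binary(3) + '0'
binary(3) = binary(1) + '1'
binary(1) = '1'  (base case)
Concatenating: '1' + '1' + '0' + '1' + '0' + '1' + '0' + '0' + '1' + '1' = '1101010011'

1101010011


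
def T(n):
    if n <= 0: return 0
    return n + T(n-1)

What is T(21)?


T(21)
= 21 + 20 + 19 + 18 + 17 + 16 + 15 + 14 + 13 + 12 + 11 + 10 + 9 + 8 + 7 + 6 + 5 + 4 + 3 + 2 + 1 + T(0)
= 21 + 20 + 19 + 18 + 17 + 16 + 15 + 14 + 13 + 12 + 11 + 10 + 9 + 8 + 7 + 6 + 5 + 4 + 3 + 2 + 1 + 0
= 231

231


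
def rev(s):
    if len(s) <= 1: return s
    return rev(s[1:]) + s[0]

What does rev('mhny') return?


rev('mhny') = rev('hny') + 'm'
rev('hny') = rev('ny') + 'h'
rev('ny') = rev('y') + 'n'
rev('y') = 'y'  (base case)
Concatenating: 'y' + 'n' + 'h' + 'm' = 'ynhm'

ynhm


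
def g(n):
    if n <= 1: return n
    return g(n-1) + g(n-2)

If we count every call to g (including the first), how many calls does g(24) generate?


Let C(n) = total calls for g(n)
C(0) = 1, C(1) = 1
C(2) = 1 + C(1) + C(0) = 1 + 1 + 1 = 3
C(3) = 1 + C(2) + C(1) = 1 + 3 + 1 = 5
C(4) = 1 + C(3) + C(2) = 1 + 5 + 3 = 9
C(5) = 1 + C(4) + C(3) = 1 + 9 + 5 = 15
C(6) = 1 + C(5) + C(4) = 1 + 15 + 9 = 25
C(7) = 1 + C(6) + C(5) = 1 + 25 + 15 = 41
C(8) = 1 + C(7) + C(6) = 1 + 41 + 25 = 67
C(9) = 1 + C(8) + C(7) = 1 + 67 + 41 = 109
C(10) = 1 + C(9) + C(8) = 1 + 109 + 67 = 177
C(11) = 1 + C(10) + C(9) = 1 + 177 + 109 = 287
C(12) = 1 + C(11) + C(10) = 1 + 287 + 177 = 465
C(13) = 1 + C(12) + C(11) = 1 + 465 + 287 = 753
C(14) = 1 + C(13) + C(12) = 1 + 753 + 465 = 1219
C(15) = 1 + C(14) + C(13) = 1 + 1219 + 753 = 1973
C(16) = 1 + C(15) + C(14) = 1 + 1973 + 1219 = 3193
C(17) = 1 + C(16) + C(15) = 1 + 3193 + 1973 = 5167
C(18) = 1 + C(17) + C(16) = 1 + 5167 + 3193 = 8361
C(19) = 1 + C(18) + C(17) = 1 + 8361 + 5167 = 13529
C(20) = 1 + C(19) + C(18) = 1 + 13529 + 8361 = 21891
C(21) = 1 + C(20) + C(19) = 1 + 21891 + 13529 = 35421
C(22) = 1 + C(21) + C(20) = 1 + 35421 + 21891 = 57313
C(23) = 1 + C(22) + C(21) = 1 + 57313 + 35421 = 92735
C(24) = 1 + C(23) + C(22) = 1 + 92735 + 57313 = 150049

150049


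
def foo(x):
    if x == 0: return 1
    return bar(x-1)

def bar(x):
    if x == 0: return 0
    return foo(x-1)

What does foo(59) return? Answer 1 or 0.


foo(59) = bar(58)
bar(58) = foo(57)
foo(57) = bar(56)
bar(56) = foo(55)
foo(55) = bar(54)
bar(54) = foo(53)
foo(53) = bar(52)
bar(52) = foo(51)
foo(51) = bar(50)
bar(50) = foo(49)
foo(49) = bar(48)
bar(48) = foo(47)
foo(47) = bar(46)
bar(46) = foo(45)
foo(45) = bar(44)
bar(44) = foo(43)
foo(43) = bar(42)
bar(42) = foo(41)
foo(41) = bar(40)
bar(40) = foo(39)
foo(39) = bar(38)
bar(38) = foo(37)
foo(37) = bar(36)
bar(36) = foo(35)
foo(35) = bar(34)
bar(34) = foo(33)
foo(33) = bar(32)
bar(32) = foo(31)
foo(31) = bar(30)
bar(30) = foo(29)
foo(29) = bar(28)
bar(28) = foo(27)
foo(27) = bar(26)
bar(26) = foo(25)
foo(25) = bar(24)
bar(24) = foo(23)
foo(23) = bar(22)
bar(22) = foo(21)
foo(21) = bar(20)
bar(20) = foo(19)
foo(19) = bar(18)
bar(18) = foo(17)
foo(17) = bar(16)
bar(16) = foo(15)
foo(15) = bar(14)
bar(14) = foo(13)
foo(13) = bar(12)
bar(12) = foo(11)
foo(11) = bar(10)
bar(10) = foo(9)
foo(9) = bar(8)
bar(8) = foo(7)
foo(7) = bar(6)
bar(6) = foo(5)
foo(5) = bar(4)
bar(4) = foo(3)
foo(3) = bar(2)
bar(2) = foo(1)
foo(1) = bar(0)
bar(0) = 0  (base case)
Result: 0

0


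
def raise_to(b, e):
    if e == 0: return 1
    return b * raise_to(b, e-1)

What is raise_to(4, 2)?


raise_to(4, 2)
= 4 * raise_to(4, 1)
= 4 * 4 * raise_to(4, 0)
= 4 * 4 * 1
= 16

16


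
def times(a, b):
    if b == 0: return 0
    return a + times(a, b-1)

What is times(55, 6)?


times(55, 6) = 55 + times(55, 5)
times(55, 5) = 55 + times(55, 4)
times(55, 4) = 55 + times(55, 3)
times(55, 3) = 55 + times(55, 2)
times(55, 2) = 55 + times(55, 1)
times(55, 1) = 55 + times(55, 0)
times(55, 0) = 0  (base case)
Total: 55 + 55 + 55 + 55 + 55 + 55 + 0 = 330

330


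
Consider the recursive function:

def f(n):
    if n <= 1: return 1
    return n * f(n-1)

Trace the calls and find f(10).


f(10)
= 10 * f(9)
= 10 * 9 * f(8)
= 10 * 9 * 8 * f(7)
= 10 * 9 * 8 * 7 * f(6)
= 10 * 9 * 8 * 7 * 6 * f(5)
= 10 * 9 * 8 * 7 * 6 * 5 * f(4)
= 10 * 9 * 8 * 7 * 6 * 5 * 4 * f(3)
= 10 * 9 * 8 * 7 * 6 * 5 * 4 * 3 * f(2)
= 10 * 9 * 8 * 7 * 6 * 5 * 4 * 3 * 2 * f(1)
= 10 * 9 * 8 * 7 * 6 * 5 * 4 * 3 * 2 * 1
= 3628800

3628800


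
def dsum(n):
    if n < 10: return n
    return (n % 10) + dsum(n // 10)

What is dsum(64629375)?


dsum(64629375) = 5 + dsum(6462937)
dsum(6462937) = 7 + dsum(646293)
dsum(646293) = 3 + dsum(64629)
dsum(64629) = 9 + dsum(6462)
dsum(6462) = 2 + dsum(646)
dsum(646) = 6 + dsum(64)
dsum(64) = 4 + dsum(6)
dsum(6) = 6  (base case)
Total: 5 + 7 + 3 + 9 + 2 + 6 + 4 + 6 = 42

42


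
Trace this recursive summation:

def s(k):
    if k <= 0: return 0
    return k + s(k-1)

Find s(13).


s(13)
= 13 + 12 + 11 + 10 + 9 + 8 + 7 + 6 + 5 + 4 + 3 + 2 + 1 + s(0)
= 13 + 12 + 11 + 10 + 9 + 8 + 7 + 6 + 5 + 4 + 3 + 2 + 1 + 0
= 91

91


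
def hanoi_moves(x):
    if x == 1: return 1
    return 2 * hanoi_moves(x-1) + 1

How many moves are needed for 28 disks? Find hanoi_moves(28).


hanoi_moves(28) = 2 * hanoi_moves(27) + 1
hanoi_moves(27) = 2 * hanoi_moves(26) + 1
hanoi_moves(26) = 2 * hanoi_moves(25) + 1
hanoi_moves(25) = 2 * hanoi_moves(24) + 1
hanoi_moves(24) = 2 * hanoi_moves(23) + 1
hanoi_moves(23) = 2 * hanoi_moves(22) + 1
hanoi_moves(22) = 2 * hanoi_moves(21) + 1
hanoi_moves(21) = 2 * hanoi_moves(20) + 1
hanoi_moves(20) = 2 * hanoi_moves(19) + 1
hanoi_moves(19) = 2 * hanoi_moves(18) + 1
hanoi_moves(18) = 2 * hanoi_moves(17) + 1
hanoi_moves(17) = 2 * hanoi_moves(16) + 1
hanoi_moves(16) = 2 * hanoi_moves(15) + 1
hanoi_moves(15) = 2 * hanoi_moves(14) + 1
hanoi_moves(14) = 2 * hanoi_moves(13) + 1
hanoi_moves(13) = 2 * hanoi_moves(12) + 1
hanoi_moves(12) = 2 * hanoi_moves(11) + 1
hanoi_moves(11) = 2 * hanoi_moves(10) + 1
hanoi_moves(10) = 2 * hanoi_moves(9) + 1
hanoi_moves(9) = 2 * hanoi_moves(8) + 1
hanoi_moves(8) = 2 * hanoi_moves(7) + 1
hanoi_moves(7) = 2 * hanoi_moves(6) + 1
hanoi_moves(6) = 2 * hanoi_moves(5) + 1
hanoi_moves(5) = 2 * hanoi_moves(4) + 1
hanoi_moves(4) = 2 * hanoi_moves(3) + 1
hanoi_moves(3) = 2 * hanoi_moves(2) + 1
hanoi_moves(2) = 2 * hanoi_moves(1) + 1
hanoi_moves(1) = 1  (base case)
hanoi_moves(2) = 2 * 1 + 1 = 3
hanoi_moves(3) = 2 * 3 + 1 = 7
hanoi_moves(4) = 2 * 7 + 1 = 15
hanoi_moves(5) = 2 * 15 + 1 = 31
hanoi_moves(6) = 2 * 31 + 1 = 63
hanoi_moves(7) = 2 * 63 + 1 = 127
hanoi_moves(8) = 2 * 127 + 1 = 255
hanoi_moves(9) = 2 * 255 + 1 = 511
hanoi_moves(10) = 2 * 511 + 1 = 1023
hanoi_moves(11) = 2 * 1023 + 1 = 2047
hanoi_moves(12) = 2 * 2047 + 1 = 4095
hanoi_moves(13) = 2 * 4095 + 1 = 8191
hanoi_moves(14) = 2 * 8191 + 1 = 16383
hanoi_moves(15) = 2 * 16383 + 1 = 32767
hanoi_moves(16) = 2 * 32767 + 1 = 65535
hanoi_moves(17) = 2 * 65535 + 1 = 131071
hanoi_moves(18) = 2 * 131071 + 1 = 262143
hanoi_moves(19) = 2 * 262143 + 1 = 524287
hanoi_moves(20) = 2 * 524287 + 1 = 1048575
hanoi_moves(21) = 2 * 1048575 + 1 = 2097151
hanoi_moves(22) = 2 * 2097151 + 1 = 4194303
hanoi_moves(23) = 2 * 4194303 + 1 = 8388607
hanoi_moves(24) = 2 * 8388607 + 1 = 16777215
hanoi_moves(25) = 2 * 16777215 + 1 = 33554431
hanoi_moves(26) = 2 * 33554431 + 1 = 67108863
hanoi_moves(27) = 2 * 67108863 + 1 = 134217727
hanoi_moves(28) = 2 * 134217727 + 1 = 268435455

268435455
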